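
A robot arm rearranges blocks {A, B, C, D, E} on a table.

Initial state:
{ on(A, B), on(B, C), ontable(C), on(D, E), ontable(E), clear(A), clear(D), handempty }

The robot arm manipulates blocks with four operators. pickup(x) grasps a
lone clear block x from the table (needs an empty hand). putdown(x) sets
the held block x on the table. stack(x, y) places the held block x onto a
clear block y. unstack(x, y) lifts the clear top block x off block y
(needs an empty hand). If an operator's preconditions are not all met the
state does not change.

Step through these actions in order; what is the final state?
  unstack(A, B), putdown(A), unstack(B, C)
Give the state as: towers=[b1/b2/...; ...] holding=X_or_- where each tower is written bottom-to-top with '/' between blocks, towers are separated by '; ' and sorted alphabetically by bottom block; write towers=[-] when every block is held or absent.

towers=[A; C; E/D] holding=B

step 1 (unstack(A, B)): towers=[C/B; E/D] holding=A
step 2 (putdown(A)): towers=[A; C/B; E/D] holding=-
step 3 (unstack(B, C)): towers=[A; C; E/D] holding=B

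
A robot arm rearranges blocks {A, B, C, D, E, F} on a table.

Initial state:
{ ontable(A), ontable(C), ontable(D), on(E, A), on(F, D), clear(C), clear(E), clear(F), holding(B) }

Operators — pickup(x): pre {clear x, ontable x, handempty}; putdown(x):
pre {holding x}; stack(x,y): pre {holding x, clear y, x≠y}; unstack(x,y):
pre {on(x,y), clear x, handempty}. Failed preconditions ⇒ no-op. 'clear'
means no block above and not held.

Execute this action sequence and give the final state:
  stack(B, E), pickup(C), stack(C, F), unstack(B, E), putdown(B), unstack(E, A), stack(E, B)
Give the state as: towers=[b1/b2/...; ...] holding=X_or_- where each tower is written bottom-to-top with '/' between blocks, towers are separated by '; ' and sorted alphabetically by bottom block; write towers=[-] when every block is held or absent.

towers=[A; B/E; D/F/C] holding=-

step 1 (stack(B, E)): towers=[A/E/B; C; D/F] holding=-
step 2 (pickup(C)): towers=[A/E/B; D/F] holding=C
step 3 (stack(C, F)): towers=[A/E/B; D/F/C] holding=-
step 4 (unstack(B, E)): towers=[A/E; D/F/C] holding=B
step 5 (putdown(B)): towers=[A/E; B; D/F/C] holding=-
step 6 (unstack(E, A)): towers=[A; B; D/F/C] holding=E
step 7 (stack(E, B)): towers=[A; B/E; D/F/C] holding=-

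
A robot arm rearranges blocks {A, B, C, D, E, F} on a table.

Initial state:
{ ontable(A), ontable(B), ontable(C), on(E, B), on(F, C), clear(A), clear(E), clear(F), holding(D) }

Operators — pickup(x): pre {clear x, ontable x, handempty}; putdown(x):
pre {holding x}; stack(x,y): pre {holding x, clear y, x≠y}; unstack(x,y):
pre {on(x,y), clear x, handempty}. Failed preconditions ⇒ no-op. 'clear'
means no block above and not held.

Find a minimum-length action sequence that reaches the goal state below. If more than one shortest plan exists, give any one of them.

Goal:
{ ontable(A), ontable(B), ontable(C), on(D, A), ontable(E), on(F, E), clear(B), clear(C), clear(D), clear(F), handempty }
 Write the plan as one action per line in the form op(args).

stack(D, A)
unstack(E, B)
putdown(E)
unstack(F, C)
stack(F, E)

step 1 (stack(D, A)): towers=[A/D; B/E; C/F] holding=-
step 2 (unstack(E, B)): towers=[A/D; B; C/F] holding=E
step 3 (putdown(E)): towers=[A/D; B; C/F; E] holding=-
step 4 (unstack(F, C)): towers=[A/D; B; C; E] holding=F
step 5 (stack(F, E)): towers=[A/D; B; C; E/F] holding=-
goal check: towers=[A/D; B; C; E/F] holding=- — reached (length 5, optimal by BFS)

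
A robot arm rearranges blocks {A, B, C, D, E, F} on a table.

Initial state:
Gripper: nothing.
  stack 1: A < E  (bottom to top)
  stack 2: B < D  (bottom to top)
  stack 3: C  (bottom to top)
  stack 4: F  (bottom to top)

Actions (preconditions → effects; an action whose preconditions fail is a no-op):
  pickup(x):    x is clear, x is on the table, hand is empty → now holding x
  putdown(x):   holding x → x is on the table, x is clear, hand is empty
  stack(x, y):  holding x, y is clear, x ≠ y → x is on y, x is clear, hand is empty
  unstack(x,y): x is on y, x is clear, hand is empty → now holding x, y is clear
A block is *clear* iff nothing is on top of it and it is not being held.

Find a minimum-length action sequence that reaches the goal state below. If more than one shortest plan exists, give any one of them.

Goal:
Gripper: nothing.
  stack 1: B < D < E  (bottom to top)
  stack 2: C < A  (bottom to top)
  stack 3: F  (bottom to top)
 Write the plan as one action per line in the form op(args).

unstack(E, A)
stack(E, D)
pickup(A)
stack(A, C)

step 1 (unstack(E, A)): towers=[A; B/D; C; F] holding=E
step 2 (stack(E, D)): towers=[A; B/D/E; C; F] holding=-
step 3 (pickup(A)): towers=[B/D/E; C; F] holding=A
step 4 (stack(A, C)): towers=[B/D/E; C/A; F] holding=-
goal check: towers=[B/D/E; C/A; F] holding=- — reached (length 4, optimal by BFS)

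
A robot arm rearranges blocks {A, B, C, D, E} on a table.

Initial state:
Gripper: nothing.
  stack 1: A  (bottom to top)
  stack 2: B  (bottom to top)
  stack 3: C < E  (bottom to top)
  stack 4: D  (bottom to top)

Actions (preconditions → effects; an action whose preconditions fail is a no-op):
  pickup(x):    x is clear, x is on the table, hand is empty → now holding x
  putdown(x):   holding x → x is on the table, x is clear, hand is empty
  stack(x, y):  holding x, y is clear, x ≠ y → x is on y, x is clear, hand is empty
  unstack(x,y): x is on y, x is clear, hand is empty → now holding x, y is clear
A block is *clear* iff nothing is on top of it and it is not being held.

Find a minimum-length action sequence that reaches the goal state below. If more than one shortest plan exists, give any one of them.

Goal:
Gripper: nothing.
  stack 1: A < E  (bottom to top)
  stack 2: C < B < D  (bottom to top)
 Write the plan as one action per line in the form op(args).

unstack(E, C)
stack(E, A)
pickup(B)
stack(B, C)
pickup(D)
stack(D, B)

step 1 (unstack(E, C)): towers=[A; B; C; D] holding=E
step 2 (stack(E, A)): towers=[A/E; B; C; D] holding=-
step 3 (pickup(B)): towers=[A/E; C; D] holding=B
step 4 (stack(B, C)): towers=[A/E; C/B; D] holding=-
step 5 (pickup(D)): towers=[A/E; C/B] holding=D
step 6 (stack(D, B)): towers=[A/E; C/B/D] holding=-
goal check: towers=[A/E; C/B/D] holding=- — reached (length 6, optimal by BFS)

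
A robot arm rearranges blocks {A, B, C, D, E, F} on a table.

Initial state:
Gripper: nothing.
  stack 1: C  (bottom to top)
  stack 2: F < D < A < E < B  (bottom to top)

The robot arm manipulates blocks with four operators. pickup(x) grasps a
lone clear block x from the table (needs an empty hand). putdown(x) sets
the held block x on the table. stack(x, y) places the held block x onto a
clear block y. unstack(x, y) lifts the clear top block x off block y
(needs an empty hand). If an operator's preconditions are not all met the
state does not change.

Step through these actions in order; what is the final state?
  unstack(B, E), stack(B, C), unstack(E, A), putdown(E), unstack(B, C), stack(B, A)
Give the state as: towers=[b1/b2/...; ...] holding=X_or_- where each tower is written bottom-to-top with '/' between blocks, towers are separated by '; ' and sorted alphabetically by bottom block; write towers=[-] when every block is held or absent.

towers=[C; E; F/D/A/B] holding=-

step 1 (unstack(B, E)): towers=[C; F/D/A/E] holding=B
step 2 (stack(B, C)): towers=[C/B; F/D/A/E] holding=-
step 3 (unstack(E, A)): towers=[C/B; F/D/A] holding=E
step 4 (putdown(E)): towers=[C/B; E; F/D/A] holding=-
step 5 (unstack(B, C)): towers=[C; E; F/D/A] holding=B
step 6 (stack(B, A)): towers=[C; E; F/D/A/B] holding=-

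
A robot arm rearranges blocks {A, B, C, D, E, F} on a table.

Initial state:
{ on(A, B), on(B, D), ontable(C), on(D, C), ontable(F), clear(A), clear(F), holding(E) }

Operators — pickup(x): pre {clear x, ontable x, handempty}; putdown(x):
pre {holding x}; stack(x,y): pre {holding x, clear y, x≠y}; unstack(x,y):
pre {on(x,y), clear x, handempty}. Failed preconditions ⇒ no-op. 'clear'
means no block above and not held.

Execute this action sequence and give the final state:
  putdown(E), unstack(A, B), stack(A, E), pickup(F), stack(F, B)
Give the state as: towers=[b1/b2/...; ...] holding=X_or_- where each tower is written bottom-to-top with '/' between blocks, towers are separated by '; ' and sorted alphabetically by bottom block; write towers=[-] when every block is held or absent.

towers=[C/D/B/F; E/A] holding=-

step 1 (putdown(E)): towers=[C/D/B/A; E; F] holding=-
step 2 (unstack(A, B)): towers=[C/D/B; E; F] holding=A
step 3 (stack(A, E)): towers=[C/D/B; E/A; F] holding=-
step 4 (pickup(F)): towers=[C/D/B; E/A] holding=F
step 5 (stack(F, B)): towers=[C/D/B/F; E/A] holding=-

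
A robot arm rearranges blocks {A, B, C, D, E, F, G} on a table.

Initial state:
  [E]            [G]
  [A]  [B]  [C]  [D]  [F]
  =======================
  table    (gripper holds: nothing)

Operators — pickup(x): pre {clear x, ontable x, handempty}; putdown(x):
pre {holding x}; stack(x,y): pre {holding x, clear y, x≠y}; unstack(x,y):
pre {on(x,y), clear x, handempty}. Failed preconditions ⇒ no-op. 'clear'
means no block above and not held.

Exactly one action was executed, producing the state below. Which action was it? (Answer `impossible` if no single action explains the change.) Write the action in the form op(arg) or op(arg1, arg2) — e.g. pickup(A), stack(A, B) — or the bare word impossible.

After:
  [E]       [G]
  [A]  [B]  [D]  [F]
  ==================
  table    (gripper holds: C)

pickup(C)

target: towers=[A/E; B; D/G; F] holding=C
         pickup(B) → towers=[A/E; C; D/G; F] holding=B
         pickup(F) → towers=[A/E; B; C; D/G] holding=F
     unstack(G, D) → towers=[A/E; B; C; D; F] holding=G
     unstack(E, A) → towers=[A; B; C; D/G; F] holding=E
         pickup(C) → towers=[A/E; B; D/G; F] holding=C  ← match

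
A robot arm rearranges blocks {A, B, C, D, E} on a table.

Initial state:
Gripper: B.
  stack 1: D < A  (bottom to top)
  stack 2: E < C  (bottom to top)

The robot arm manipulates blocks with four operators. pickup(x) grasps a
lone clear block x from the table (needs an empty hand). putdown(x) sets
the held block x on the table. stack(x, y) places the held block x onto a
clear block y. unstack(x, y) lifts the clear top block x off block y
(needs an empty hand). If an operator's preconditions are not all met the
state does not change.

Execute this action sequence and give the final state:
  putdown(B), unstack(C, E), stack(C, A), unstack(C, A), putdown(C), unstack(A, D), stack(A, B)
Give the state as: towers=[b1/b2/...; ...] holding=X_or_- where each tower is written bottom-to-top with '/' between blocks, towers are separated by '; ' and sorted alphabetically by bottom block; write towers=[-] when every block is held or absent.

towers=[B/A; C; D; E] holding=-

step 1 (putdown(B)): towers=[B; D/A; E/C] holding=-
step 2 (unstack(C, E)): towers=[B; D/A; E] holding=C
step 3 (stack(C, A)): towers=[B; D/A/C; E] holding=-
step 4 (unstack(C, A)): towers=[B; D/A; E] holding=C
step 5 (putdown(C)): towers=[B; C; D/A; E] holding=-
step 6 (unstack(A, D)): towers=[B; C; D; E] holding=A
step 7 (stack(A, B)): towers=[B/A; C; D; E] holding=-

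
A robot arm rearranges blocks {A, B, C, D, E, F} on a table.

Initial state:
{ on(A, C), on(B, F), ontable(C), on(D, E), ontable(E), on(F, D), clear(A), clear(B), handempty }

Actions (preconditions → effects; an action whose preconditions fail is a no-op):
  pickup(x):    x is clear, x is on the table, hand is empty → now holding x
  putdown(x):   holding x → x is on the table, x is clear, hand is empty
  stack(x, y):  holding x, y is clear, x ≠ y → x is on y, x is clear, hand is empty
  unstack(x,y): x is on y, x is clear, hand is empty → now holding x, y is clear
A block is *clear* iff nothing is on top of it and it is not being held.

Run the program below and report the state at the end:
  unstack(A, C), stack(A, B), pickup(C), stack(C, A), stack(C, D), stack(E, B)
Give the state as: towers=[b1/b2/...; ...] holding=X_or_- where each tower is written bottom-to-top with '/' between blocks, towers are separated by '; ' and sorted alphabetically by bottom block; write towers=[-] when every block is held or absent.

towers=[E/D/F/B/A/C] holding=-

step 1 (unstack(A, C)): towers=[C; E/D/F/B] holding=A
step 2 (stack(A, B)): towers=[C; E/D/F/B/A] holding=-
step 3 (pickup(C)): towers=[E/D/F/B/A] holding=C
step 4 (stack(C, A)): towers=[E/D/F/B/A/C] holding=-
step 5 (stack(C, D)) [no-op]: towers=[E/D/F/B/A/C] holding=-
step 6 (stack(E, B)) [no-op]: towers=[E/D/F/B/A/C] holding=-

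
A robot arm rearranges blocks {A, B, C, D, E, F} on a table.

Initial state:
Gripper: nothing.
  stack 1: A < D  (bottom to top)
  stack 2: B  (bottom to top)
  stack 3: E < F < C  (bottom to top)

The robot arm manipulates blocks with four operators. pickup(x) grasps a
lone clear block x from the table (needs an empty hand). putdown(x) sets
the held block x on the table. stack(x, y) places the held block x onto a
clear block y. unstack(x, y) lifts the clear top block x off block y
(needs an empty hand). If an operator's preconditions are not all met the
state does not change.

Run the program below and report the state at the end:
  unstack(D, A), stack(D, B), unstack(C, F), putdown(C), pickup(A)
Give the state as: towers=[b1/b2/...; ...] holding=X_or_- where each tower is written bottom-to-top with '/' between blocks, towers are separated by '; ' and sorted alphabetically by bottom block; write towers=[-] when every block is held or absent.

step 1 (unstack(D, A)): towers=[A; B; E/F/C] holding=D
step 2 (stack(D, B)): towers=[A; B/D; E/F/C] holding=-
step 3 (unstack(C, F)): towers=[A; B/D; E/F] holding=C
step 4 (putdown(C)): towers=[A; B/D; C; E/F] holding=-
step 5 (pickup(A)): towers=[B/D; C; E/F] holding=A

towers=[B/D; C; E/F] holding=A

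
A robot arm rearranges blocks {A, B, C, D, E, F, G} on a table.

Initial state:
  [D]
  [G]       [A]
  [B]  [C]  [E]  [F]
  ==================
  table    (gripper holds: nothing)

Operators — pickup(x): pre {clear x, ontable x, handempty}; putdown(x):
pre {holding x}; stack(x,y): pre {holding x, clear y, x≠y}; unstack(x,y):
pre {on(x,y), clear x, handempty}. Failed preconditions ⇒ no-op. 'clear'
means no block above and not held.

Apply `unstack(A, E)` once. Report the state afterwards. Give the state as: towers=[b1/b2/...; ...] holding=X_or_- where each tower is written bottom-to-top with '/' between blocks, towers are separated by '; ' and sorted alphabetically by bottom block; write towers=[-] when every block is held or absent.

before: towers=[B/G/D; C; E/A; F] holding=-
pre[unstack(A, E)]: on(A,E) ✓, clear(A) ✓, handempty ✓
all met → apply unstack(A, E)
after:  towers=[B/G/D; C; E; F] holding=A

towers=[B/G/D; C; E; F] holding=A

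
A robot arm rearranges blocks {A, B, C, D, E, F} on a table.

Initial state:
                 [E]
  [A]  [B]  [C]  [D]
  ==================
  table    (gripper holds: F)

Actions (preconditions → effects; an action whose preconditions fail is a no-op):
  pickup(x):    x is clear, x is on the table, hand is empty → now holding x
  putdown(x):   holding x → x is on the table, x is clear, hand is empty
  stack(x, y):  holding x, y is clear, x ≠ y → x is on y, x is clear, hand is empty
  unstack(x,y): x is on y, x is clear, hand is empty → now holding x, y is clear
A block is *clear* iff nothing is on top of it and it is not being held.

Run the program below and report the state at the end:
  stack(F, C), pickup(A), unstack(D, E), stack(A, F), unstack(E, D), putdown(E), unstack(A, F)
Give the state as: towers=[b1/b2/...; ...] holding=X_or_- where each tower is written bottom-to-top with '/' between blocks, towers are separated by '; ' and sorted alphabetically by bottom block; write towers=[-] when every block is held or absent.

step 1 (stack(F, C)): towers=[A; B; C/F; D/E] holding=-
step 2 (pickup(A)): towers=[B; C/F; D/E] holding=A
step 3 (unstack(D, E)) [no-op]: towers=[B; C/F; D/E] holding=A
step 4 (stack(A, F)): towers=[B; C/F/A; D/E] holding=-
step 5 (unstack(E, D)): towers=[B; C/F/A; D] holding=E
step 6 (putdown(E)): towers=[B; C/F/A; D; E] holding=-
step 7 (unstack(A, F)): towers=[B; C/F; D; E] holding=A

towers=[B; C/F; D; E] holding=A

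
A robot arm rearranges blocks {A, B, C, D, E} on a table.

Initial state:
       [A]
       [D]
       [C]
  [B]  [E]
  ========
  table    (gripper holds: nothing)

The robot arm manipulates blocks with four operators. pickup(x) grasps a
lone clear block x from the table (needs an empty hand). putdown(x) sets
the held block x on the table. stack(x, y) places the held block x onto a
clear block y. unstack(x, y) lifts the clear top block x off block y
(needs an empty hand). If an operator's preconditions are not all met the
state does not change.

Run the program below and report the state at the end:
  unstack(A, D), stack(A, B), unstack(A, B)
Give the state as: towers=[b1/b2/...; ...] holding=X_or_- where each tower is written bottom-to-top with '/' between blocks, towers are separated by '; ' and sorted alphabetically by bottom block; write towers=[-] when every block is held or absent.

towers=[B; E/C/D] holding=A

step 1 (unstack(A, D)): towers=[B; E/C/D] holding=A
step 2 (stack(A, B)): towers=[B/A; E/C/D] holding=-
step 3 (unstack(A, B)): towers=[B; E/C/D] holding=A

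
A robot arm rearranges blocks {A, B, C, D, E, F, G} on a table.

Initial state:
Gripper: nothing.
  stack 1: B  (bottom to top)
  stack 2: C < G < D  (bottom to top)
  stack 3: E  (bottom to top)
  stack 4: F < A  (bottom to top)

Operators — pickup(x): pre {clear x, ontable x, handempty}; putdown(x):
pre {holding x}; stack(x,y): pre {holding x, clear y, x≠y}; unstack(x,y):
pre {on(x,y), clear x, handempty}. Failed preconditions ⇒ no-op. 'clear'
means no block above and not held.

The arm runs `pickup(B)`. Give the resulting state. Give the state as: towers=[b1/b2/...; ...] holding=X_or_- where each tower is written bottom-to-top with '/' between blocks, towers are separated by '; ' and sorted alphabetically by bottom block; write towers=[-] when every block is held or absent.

towers=[C/G/D; E; F/A] holding=B

before: towers=[B; C/G/D; E; F/A] holding=-
pre[pickup(B)]: clear(B) ✓, ontable(B) ✓, handempty ✓
all met → apply pickup(B)
after:  towers=[C/G/D; E; F/A] holding=B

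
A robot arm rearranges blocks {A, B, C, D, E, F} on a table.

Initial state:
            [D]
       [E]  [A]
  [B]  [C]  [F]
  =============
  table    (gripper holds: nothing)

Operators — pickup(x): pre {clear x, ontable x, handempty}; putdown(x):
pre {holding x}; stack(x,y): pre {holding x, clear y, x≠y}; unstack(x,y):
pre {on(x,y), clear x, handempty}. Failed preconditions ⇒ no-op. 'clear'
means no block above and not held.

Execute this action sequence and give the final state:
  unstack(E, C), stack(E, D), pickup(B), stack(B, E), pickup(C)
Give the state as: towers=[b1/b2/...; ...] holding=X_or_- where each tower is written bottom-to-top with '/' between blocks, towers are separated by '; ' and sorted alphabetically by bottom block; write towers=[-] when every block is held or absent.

towers=[F/A/D/E/B] holding=C

step 1 (unstack(E, C)): towers=[B; C; F/A/D] holding=E
step 2 (stack(E, D)): towers=[B; C; F/A/D/E] holding=-
step 3 (pickup(B)): towers=[C; F/A/D/E] holding=B
step 4 (stack(B, E)): towers=[C; F/A/D/E/B] holding=-
step 5 (pickup(C)): towers=[F/A/D/E/B] holding=C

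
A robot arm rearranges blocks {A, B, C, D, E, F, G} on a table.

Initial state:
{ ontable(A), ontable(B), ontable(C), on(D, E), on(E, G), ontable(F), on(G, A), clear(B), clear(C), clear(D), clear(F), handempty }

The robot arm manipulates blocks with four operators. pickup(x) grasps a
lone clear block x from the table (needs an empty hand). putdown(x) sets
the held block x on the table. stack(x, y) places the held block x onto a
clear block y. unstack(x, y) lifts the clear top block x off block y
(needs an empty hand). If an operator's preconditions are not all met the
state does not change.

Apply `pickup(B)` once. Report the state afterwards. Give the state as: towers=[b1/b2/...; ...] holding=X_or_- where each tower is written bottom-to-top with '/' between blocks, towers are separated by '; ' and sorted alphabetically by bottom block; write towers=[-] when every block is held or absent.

towers=[A/G/E/D; C; F] holding=B

before: towers=[A/G/E/D; B; C; F] holding=-
pre[pickup(B)]: clear(B) ok, ontable(B) ok, handempty ok
all met → apply pickup(B)
after:  towers=[A/G/E/D; C; F] holding=B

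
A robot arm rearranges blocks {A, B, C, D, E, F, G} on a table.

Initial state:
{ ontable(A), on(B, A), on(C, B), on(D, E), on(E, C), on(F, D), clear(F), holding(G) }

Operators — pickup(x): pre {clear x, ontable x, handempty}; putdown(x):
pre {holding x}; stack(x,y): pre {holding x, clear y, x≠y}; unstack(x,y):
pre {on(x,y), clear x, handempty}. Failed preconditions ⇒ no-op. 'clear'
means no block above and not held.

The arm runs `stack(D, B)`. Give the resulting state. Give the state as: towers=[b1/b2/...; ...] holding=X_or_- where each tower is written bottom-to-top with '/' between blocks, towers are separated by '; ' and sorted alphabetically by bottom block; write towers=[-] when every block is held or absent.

before: towers=[A/B/C/E/D/F] holding=G
pre[stack(D, B)]: holding(D) no, clear(B) no, D≠B yes
holding(D), clear(B) unmet → stack(D, B) is a no-op
after:  towers=[A/B/C/E/D/F] holding=G

towers=[A/B/C/E/D/F] holding=G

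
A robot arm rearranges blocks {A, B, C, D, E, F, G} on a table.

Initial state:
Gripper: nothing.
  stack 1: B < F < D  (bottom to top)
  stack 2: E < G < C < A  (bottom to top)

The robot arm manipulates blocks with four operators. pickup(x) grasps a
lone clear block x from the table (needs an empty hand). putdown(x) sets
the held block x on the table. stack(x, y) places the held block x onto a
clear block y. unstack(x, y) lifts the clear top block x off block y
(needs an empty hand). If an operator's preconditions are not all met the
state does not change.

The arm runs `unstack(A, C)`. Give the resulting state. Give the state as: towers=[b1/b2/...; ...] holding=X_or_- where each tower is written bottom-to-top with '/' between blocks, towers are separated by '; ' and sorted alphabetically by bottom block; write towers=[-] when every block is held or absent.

towers=[B/F/D; E/G/C] holding=A

before: towers=[B/F/D; E/G/C/A] holding=-
pre[unstack(A, C)]: on(A,C) ok, clear(A) ok, handempty ok
all met → apply unstack(A, C)
after:  towers=[B/F/D; E/G/C] holding=A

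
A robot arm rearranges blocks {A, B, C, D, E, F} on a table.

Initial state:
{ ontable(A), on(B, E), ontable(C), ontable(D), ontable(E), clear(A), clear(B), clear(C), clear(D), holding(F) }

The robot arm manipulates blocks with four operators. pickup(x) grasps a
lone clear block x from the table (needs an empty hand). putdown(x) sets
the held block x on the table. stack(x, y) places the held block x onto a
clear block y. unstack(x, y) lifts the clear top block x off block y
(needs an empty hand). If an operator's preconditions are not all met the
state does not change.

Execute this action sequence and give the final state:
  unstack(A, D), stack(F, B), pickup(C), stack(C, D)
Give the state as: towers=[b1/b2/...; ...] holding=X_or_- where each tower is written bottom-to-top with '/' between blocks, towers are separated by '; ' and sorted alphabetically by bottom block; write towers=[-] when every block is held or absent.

step 1 (unstack(A, D)) [no-op]: towers=[A; C; D; E/B] holding=F
step 2 (stack(F, B)): towers=[A; C; D; E/B/F] holding=-
step 3 (pickup(C)): towers=[A; D; E/B/F] holding=C
step 4 (stack(C, D)): towers=[A; D/C; E/B/F] holding=-

towers=[A; D/C; E/B/F] holding=-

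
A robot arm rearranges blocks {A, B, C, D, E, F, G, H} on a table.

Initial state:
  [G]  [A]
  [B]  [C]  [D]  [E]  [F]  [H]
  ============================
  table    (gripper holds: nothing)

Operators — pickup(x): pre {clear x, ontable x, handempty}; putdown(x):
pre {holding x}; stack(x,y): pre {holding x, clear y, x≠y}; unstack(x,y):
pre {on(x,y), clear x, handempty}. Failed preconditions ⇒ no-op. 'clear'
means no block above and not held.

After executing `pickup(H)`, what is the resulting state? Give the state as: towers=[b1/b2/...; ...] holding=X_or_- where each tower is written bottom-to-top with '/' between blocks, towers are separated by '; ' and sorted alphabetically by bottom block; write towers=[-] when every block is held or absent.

before: towers=[B/G; C/A; D; E; F; H] holding=-
pre[pickup(H)]: clear(H) ok, ontable(H) ok, handempty ok
all met → apply pickup(H)
after:  towers=[B/G; C/A; D; E; F] holding=H

towers=[B/G; C/A; D; E; F] holding=H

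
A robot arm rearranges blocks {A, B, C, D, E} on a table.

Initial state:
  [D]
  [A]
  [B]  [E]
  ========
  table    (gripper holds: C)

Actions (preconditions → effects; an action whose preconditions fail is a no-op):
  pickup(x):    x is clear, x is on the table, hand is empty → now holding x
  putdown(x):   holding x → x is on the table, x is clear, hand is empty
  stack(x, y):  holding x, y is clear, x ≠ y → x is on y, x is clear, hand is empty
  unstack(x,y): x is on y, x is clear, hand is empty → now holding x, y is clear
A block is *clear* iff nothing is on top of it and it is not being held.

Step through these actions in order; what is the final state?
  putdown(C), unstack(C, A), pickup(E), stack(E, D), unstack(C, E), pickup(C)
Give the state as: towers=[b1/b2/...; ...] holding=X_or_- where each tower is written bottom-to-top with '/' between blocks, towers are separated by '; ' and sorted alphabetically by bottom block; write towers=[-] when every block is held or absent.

step 1 (putdown(C)): towers=[B/A/D; C; E] holding=-
step 2 (unstack(C, A)) [no-op]: towers=[B/A/D; C; E] holding=-
step 3 (pickup(E)): towers=[B/A/D; C] holding=E
step 4 (stack(E, D)): towers=[B/A/D/E; C] holding=-
step 5 (unstack(C, E)) [no-op]: towers=[B/A/D/E; C] holding=-
step 6 (pickup(C)): towers=[B/A/D/E] holding=C

towers=[B/A/D/E] holding=C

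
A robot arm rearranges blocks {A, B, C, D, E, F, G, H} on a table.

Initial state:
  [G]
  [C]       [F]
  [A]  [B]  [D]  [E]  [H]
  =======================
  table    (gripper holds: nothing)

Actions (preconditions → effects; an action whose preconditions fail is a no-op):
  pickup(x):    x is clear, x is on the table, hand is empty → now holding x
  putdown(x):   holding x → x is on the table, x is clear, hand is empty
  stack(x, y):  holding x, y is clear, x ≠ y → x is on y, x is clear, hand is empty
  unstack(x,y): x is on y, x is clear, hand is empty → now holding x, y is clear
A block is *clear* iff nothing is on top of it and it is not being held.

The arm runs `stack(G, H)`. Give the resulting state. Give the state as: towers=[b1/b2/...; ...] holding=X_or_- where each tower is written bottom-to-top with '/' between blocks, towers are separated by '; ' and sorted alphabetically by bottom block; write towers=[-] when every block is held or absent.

towers=[A/C/G; B; D/F; E; H] holding=-

before: towers=[A/C/G; B; D/F; E; H] holding=-
pre[stack(G, H)]: holding(G) fail, clear(H) ok, G≠H ok
holding(G) unmet → stack(G, H) is a no-op
after:  towers=[A/C/G; B; D/F; E; H] holding=-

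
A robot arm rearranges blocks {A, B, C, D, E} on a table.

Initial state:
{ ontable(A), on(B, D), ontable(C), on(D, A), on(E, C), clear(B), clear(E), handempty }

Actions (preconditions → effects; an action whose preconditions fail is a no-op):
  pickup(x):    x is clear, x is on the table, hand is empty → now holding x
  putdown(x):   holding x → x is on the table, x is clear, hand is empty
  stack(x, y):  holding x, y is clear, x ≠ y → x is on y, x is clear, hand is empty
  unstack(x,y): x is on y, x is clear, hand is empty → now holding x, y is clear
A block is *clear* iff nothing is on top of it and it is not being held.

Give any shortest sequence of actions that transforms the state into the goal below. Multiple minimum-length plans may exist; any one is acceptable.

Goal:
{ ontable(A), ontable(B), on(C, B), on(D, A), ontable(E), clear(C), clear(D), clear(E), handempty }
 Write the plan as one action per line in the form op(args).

step 1 (unstack(B, D)): towers=[A/D; C/E] holding=B
step 2 (putdown(B)): towers=[A/D; B; C/E] holding=-
step 3 (unstack(E, C)): towers=[A/D; B; C] holding=E
step 4 (putdown(E)): towers=[A/D; B; C; E] holding=-
step 5 (pickup(C)): towers=[A/D; B; E] holding=C
step 6 (stack(C, B)): towers=[A/D; B/C; E] holding=-
goal check: towers=[A/D; B/C; E] holding=- — reached (length 6, optimal by BFS)

unstack(B, D)
putdown(B)
unstack(E, C)
putdown(E)
pickup(C)
stack(C, B)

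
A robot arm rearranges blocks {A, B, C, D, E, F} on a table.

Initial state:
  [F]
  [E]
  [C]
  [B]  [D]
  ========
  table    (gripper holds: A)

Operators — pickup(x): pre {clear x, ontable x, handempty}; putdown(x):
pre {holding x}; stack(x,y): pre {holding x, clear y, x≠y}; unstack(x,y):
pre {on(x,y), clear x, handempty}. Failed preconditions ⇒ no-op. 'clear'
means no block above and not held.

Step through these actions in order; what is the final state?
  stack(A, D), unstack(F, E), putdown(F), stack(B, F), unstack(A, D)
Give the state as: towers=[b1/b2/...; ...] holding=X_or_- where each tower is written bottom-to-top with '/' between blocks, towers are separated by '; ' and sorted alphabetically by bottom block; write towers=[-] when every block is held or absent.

step 1 (stack(A, D)): towers=[B/C/E/F; D/A] holding=-
step 2 (unstack(F, E)): towers=[B/C/E; D/A] holding=F
step 3 (putdown(F)): towers=[B/C/E; D/A; F] holding=-
step 4 (stack(B, F)) [no-op]: towers=[B/C/E; D/A; F] holding=-
step 5 (unstack(A, D)): towers=[B/C/E; D; F] holding=A

towers=[B/C/E; D; F] holding=A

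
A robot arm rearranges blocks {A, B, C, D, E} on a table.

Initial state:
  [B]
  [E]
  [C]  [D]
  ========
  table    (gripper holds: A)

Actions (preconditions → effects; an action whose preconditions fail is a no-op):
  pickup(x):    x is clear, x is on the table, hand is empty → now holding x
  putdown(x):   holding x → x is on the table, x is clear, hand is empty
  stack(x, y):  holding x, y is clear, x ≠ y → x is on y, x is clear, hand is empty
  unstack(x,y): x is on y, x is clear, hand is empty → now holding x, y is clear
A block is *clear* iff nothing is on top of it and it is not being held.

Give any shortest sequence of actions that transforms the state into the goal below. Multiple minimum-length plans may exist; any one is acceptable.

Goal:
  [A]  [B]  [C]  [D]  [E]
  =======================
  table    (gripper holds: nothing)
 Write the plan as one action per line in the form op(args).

putdown(A)
unstack(B, E)
putdown(B)
unstack(E, C)
putdown(E)

step 1 (putdown(A)): towers=[A; C/E/B; D] holding=-
step 2 (unstack(B, E)): towers=[A; C/E; D] holding=B
step 3 (putdown(B)): towers=[A; B; C/E; D] holding=-
step 4 (unstack(E, C)): towers=[A; B; C; D] holding=E
step 5 (putdown(E)): towers=[A; B; C; D; E] holding=-
goal check: towers=[A; B; C; D; E] holding=- — reached (length 5, optimal by BFS)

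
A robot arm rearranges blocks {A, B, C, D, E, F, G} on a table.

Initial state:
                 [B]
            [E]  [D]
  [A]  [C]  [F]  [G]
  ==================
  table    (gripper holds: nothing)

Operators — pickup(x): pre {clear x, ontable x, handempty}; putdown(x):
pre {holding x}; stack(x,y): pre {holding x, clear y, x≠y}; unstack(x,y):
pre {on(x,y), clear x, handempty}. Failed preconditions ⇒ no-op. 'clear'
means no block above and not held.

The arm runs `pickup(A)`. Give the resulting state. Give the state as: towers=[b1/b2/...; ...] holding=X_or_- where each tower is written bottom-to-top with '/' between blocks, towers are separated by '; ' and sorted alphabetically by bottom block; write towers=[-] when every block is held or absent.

towers=[C; F/E; G/D/B] holding=A

before: towers=[A; C; F/E; G/D/B] holding=-
pre[pickup(A)]: clear(A) ✓, ontable(A) ✓, handempty ✓
all met → apply pickup(A)
after:  towers=[C; F/E; G/D/B] holding=A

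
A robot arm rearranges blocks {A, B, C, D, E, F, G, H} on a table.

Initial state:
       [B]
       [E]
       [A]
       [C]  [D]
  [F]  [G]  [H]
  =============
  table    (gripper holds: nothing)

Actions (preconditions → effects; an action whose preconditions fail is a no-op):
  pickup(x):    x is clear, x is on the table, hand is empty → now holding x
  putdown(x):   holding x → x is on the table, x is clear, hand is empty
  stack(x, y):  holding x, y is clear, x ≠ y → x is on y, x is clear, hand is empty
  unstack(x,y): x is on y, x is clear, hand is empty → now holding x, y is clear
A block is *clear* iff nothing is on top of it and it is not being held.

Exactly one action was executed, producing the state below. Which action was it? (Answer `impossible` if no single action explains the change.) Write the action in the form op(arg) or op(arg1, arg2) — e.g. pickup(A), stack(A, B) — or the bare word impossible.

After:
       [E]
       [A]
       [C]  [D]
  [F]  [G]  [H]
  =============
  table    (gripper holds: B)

unstack(B, E)

target: towers=[F; G/C/A/E; H/D] holding=B
     unstack(B, E) → towers=[F; G/C/A/E; H/D] holding=B  ← match
         pickup(F) → towers=[G/C/A/E/B; H/D] holding=F
     unstack(D, H) → towers=[F; G/C/A/E/B; H] holding=D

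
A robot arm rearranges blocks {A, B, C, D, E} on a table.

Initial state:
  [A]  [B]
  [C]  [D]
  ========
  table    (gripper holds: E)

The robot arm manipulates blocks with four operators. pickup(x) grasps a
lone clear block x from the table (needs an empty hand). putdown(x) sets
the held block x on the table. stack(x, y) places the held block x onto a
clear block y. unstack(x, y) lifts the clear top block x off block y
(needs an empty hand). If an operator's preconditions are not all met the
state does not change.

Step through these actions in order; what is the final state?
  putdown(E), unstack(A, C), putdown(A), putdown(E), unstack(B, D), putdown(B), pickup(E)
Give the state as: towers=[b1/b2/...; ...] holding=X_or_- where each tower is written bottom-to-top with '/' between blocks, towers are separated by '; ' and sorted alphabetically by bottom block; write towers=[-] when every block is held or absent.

towers=[A; B; C; D] holding=E

step 1 (putdown(E)): towers=[C/A; D/B; E] holding=-
step 2 (unstack(A, C)): towers=[C; D/B; E] holding=A
step 3 (putdown(A)): towers=[A; C; D/B; E] holding=-
step 4 (putdown(E)) [no-op]: towers=[A; C; D/B; E] holding=-
step 5 (unstack(B, D)): towers=[A; C; D; E] holding=B
step 6 (putdown(B)): towers=[A; B; C; D; E] holding=-
step 7 (pickup(E)): towers=[A; B; C; D] holding=E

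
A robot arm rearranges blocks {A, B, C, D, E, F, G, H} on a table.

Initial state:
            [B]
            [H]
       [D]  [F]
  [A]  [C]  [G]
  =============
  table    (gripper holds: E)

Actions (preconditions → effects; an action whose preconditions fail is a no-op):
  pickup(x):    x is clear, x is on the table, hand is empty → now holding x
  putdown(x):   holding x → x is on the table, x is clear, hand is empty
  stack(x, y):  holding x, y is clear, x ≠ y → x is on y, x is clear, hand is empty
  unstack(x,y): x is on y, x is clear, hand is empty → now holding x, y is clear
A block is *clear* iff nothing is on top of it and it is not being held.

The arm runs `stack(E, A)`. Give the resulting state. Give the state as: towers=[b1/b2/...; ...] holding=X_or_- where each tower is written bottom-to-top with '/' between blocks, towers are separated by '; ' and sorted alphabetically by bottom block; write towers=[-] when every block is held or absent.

before: towers=[A; C/D; G/F/H/B] holding=E
pre[stack(E, A)]: holding(E) ok, clear(A) ok, E≠A ok
all met → apply stack(E, A)
after:  towers=[A/E; C/D; G/F/H/B] holding=-

towers=[A/E; C/D; G/F/H/B] holding=-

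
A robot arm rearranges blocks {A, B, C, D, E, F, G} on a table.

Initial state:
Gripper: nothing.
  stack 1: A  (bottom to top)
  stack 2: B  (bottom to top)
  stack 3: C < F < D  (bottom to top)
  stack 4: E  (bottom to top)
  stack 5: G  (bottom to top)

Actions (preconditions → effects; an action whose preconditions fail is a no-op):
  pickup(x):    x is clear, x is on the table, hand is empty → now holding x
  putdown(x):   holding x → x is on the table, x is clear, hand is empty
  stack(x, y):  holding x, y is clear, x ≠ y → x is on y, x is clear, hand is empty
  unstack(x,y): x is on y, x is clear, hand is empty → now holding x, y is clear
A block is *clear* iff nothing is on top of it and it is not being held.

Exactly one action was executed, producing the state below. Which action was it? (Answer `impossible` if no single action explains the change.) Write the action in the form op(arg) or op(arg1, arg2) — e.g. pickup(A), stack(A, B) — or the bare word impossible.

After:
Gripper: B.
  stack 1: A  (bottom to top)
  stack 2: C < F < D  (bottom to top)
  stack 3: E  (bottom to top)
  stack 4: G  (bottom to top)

target: towers=[A; C/F/D; E; G] holding=B
         pickup(B) → towers=[A; C/F/D; E; G] holding=B  ← match
         pickup(G) → towers=[A; B; C/F/D; E] holding=G
     unstack(D, F) → towers=[A; B; C/F; E; G] holding=D
         pickup(A) → towers=[B; C/F/D; E; G] holding=A
         pickup(E) → towers=[A; B; C/F/D; G] holding=E

pickup(B)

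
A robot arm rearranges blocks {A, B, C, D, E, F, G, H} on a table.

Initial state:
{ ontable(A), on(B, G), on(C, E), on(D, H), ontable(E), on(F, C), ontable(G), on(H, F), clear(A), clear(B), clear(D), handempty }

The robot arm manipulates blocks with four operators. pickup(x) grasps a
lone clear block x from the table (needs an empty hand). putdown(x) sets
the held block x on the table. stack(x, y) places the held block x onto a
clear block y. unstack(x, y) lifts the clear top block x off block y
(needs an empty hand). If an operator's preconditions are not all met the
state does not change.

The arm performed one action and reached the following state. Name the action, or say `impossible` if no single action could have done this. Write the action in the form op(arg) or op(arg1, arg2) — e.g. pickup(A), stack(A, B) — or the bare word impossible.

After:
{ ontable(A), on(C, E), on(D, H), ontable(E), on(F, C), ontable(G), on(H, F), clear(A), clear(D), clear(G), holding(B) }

unstack(B, G)

target: towers=[A; E/C/F/H/D; G] holding=B
         pickup(A) → towers=[E/C/F/H/D; G/B] holding=A
     unstack(B, G) → towers=[A; E/C/F/H/D; G] holding=B  ← match
     unstack(D, H) → towers=[A; E/C/F/H; G/B] holding=D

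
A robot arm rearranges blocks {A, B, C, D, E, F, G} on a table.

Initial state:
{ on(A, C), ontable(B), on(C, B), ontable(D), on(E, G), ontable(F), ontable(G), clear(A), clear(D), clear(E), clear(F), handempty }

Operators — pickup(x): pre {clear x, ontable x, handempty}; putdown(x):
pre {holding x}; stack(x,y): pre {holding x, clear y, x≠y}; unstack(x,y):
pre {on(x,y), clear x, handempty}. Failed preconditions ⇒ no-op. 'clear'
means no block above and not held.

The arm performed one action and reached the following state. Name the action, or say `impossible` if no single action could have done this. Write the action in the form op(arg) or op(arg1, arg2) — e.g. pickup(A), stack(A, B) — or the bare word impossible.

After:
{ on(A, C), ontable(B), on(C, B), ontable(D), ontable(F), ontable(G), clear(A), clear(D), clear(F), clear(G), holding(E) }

unstack(E, G)

target: towers=[B/C/A; D; F; G] holding=E
         pickup(F) → towers=[B/C/A; D; G/E] holding=F
         pickup(D) → towers=[B/C/A; F; G/E] holding=D
     unstack(A, C) → towers=[B/C; D; F; G/E] holding=A
     unstack(E, G) → towers=[B/C/A; D; F; G] holding=E  ← match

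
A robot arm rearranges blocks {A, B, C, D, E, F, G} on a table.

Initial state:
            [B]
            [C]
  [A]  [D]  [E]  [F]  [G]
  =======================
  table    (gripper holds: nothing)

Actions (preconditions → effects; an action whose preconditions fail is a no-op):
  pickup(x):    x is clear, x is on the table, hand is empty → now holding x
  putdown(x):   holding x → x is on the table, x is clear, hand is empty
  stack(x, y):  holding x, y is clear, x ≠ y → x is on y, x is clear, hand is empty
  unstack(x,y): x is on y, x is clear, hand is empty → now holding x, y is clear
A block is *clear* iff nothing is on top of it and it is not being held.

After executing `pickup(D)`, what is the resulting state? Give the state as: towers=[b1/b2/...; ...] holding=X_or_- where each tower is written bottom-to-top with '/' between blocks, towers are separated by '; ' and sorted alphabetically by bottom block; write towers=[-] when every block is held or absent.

towers=[A; E/C/B; F; G] holding=D

before: towers=[A; D; E/C/B; F; G] holding=-
pre[pickup(D)]: clear(D) yes, ontable(D) yes, handempty yes
all met → apply pickup(D)
after:  towers=[A; E/C/B; F; G] holding=D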